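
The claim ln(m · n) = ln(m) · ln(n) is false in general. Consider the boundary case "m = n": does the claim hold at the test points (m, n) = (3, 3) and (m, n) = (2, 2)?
At (3, 3): LHS = ln(9) ≈ 2.197 ≠ RHS = ln(3)² ≈ 1.207
At (2, 2): LHS = ln(4) ≈ 1.386 ≠ RHS = ln(2)² ≈ 0.4805

Answer: No, fails at both test points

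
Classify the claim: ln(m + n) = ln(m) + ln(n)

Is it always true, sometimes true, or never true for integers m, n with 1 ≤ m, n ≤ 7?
Sometimes true

It holds at (m, n) = (2, 2) (both sides equal ln(4) ≈ 1.386), but fails at (m, n) = (7, 1) (LHS = ln(8) ≈ 2.079, RHS = ln(7) ≈ 1.946).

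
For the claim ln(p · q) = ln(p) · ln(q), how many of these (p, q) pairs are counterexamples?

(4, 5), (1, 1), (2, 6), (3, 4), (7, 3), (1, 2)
Testing each pair:
(4, 5): LHS = ln(20) ≈ 2.996, RHS = ln(4)·ln(5) ≈ 2.231 → counterexample
(1, 1): LHS = 0, RHS = 0 → satisfies claim
(2, 6): LHS = ln(12) ≈ 2.485, RHS = ln(2)·ln(6) ≈ 1.242 → counterexample
(3, 4): LHS = ln(12) ≈ 2.485, RHS = ln(3)·ln(4) ≈ 1.523 → counterexample
(7, 3): LHS = ln(21) ≈ 3.045, RHS = ln(3)·ln(7) ≈ 2.138 → counterexample
(1, 2): LHS = ln(2) ≈ 0.6931, RHS = 0 → counterexample

That makes 5 counterexamples.

Answer: 5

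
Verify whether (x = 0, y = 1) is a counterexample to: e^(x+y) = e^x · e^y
Substituting x = 0, y = 1:
LHS = e^(0+1) = e ≈ 2.718
RHS = e^0 · e^1 = e ≈ 2.718

The sides agree, so this pair does not disprove the claim.

Answer: No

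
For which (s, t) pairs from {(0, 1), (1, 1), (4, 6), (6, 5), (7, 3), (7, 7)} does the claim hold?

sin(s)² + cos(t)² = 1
Testing each pair:
(0, 1): LHS = cos(1)² ≈ 0.2919, RHS = 1 → fails
(1, 1): LHS = cos(1)² + sin(1)² = 1, RHS = 1 → holds
(4, 6): LHS = sin(4)² + cos(6)² ≈ 1.495, RHS = 1 → fails
(6, 5): LHS = sin(6)² + cos(5)² ≈ 0.1585, RHS = 1 → fails
(7, 3): LHS = sin(7)² + cos(3)² ≈ 1.412, RHS = 1 → fails
(7, 7): LHS = sin(7)² + cos(7)² = 1, RHS = 1 → holds

2 of 6 pairs satisfy the claim.

Answer: (1, 1), (7, 7)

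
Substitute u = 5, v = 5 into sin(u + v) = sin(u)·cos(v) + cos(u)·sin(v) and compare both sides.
LHS = sin(5 + 5) = sin(10) ≈ -0.544
RHS = sin(5)·cos(5) + cos(5)·sin(5) = 2·sin(5)·cos(5) ≈ -0.544

LHS = RHS: the two sides agree.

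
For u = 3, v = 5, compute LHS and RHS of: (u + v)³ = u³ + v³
LHS = (3 + 5)³ = 512
RHS = 3³ + 5³ = 152

LHS ≠ RHS, so the equation does not hold here.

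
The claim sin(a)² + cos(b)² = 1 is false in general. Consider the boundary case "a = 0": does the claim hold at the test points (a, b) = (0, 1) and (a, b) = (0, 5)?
No, fails at both test points

At (0, 1): LHS = cos(1)² ≈ 0.2919 ≠ RHS = 1
At (0, 5): LHS = cos(5)² ≈ 0.08046 ≠ RHS = 1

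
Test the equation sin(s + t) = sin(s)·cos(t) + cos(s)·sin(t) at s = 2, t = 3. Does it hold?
Holds

Substituting s = 2, t = 3:

LHS = sin(2 + 3) = sin(5) ≈ -0.9589
RHS = sin(2)·cos(3) + cos(2)·sin(3) = sin(2)·cos(3) + sin(3)·cos(2) ≈ -0.9589

LHS = RHS, so the equation holds at this point.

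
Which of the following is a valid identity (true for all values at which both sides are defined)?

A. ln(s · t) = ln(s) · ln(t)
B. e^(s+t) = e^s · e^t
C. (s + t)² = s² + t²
B

A: fails at (5, 5) — LHS = ln(25) ≈ 3.219, RHS = ln(5)² ≈ 2.59.
B: holds — e.g. at (1, 2), both sides equal e^3 ≈ 20.09.
C: fails at (6, 7) — LHS = 169, RHS = 85.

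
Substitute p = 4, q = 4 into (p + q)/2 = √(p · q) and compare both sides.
LHS = (4 + 4)/2 = 4
RHS = √(4 · 4) = 4

LHS = RHS: the two sides agree.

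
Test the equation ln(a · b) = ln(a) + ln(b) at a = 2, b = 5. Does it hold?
Substituting a = 2, b = 5:

LHS = ln(2 · 5) = ln(10) ≈ 2.303
RHS = ln(2) + ln(5) ≈ 2.303

LHS = RHS, so the equation holds at this point.

Answer: Holds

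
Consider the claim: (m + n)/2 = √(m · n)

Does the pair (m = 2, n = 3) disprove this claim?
Yes

Substituting m = 2, n = 3:
LHS = (2 + 3)/2 = 5/2
RHS = √(2 · 3) = √(6) ≈ 2.449

Since LHS ≠ RHS, this pair disproves the claim.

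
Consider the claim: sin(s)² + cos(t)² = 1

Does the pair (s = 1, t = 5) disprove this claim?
Substituting s = 1, t = 5:
LHS = sin(1)² + cos(5)² ≈ 0.7885
RHS = 1

Since LHS ≠ RHS, this pair disproves the claim.

Answer: Yes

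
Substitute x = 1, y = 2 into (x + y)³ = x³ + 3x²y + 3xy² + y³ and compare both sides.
LHS = (1 + 2)³ = 27
RHS = 1³ + 3·1²·2 + 3·1·2² + 2³ = 27

LHS = RHS: the two sides agree.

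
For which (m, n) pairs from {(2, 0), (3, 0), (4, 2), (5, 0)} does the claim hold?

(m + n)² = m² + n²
(2, 0), (3, 0), (5, 0)

Testing each pair:
(2, 0): LHS = 4, RHS = 4 → holds
(3, 0): LHS = 9, RHS = 9 → holds
(4, 2): LHS = 36, RHS = 20 → fails
(5, 0): LHS = 25, RHS = 25 → holds

3 of 4 pairs satisfy the claim.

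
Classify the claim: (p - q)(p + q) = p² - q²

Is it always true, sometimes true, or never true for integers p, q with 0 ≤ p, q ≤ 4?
The identity holds for every pair in the range. For instance at (p, q) = (4, 1): both sides equal 15.

Answer: Always true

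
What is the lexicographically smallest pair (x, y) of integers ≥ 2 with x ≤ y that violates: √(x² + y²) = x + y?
(x, y) = (2, 2)

Substituting (2, 2) into the claim:
LHS = √(2² + 2²) = 2·√(2) ≈ 2.828
RHS = 2 + 2 = 4

Since LHS ≠ RHS, this pair disproves the claim, and no lexicographically smaller pair (x ≤ y, integers ≥ 2) does.

For instance (4, 5) is also a counterexample (LHS = √(41) ≈ 6.403, RHS = 9), but it's lexicographically larger.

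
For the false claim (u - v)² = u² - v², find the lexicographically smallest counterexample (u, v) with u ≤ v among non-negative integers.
At (0, 0): both sides equal 0, so it holds there.

Substituting (0, 1) into the claim:
LHS = (0 - 1)² = 1
RHS = 0² - 1² = -1

Since LHS ≠ RHS, this pair disproves the claim, and no lexicographically smaller pair (u ≤ v, non-negative integers) does.

For instance (0, 2) is also a counterexample (LHS = 4, RHS = -4), but it's lexicographically larger.

Answer: (u, v) = (0, 1)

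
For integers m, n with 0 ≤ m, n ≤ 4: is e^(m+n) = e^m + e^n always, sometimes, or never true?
Never true

The claim fails for every pair in the range. For instance at (m, n) = (1, 2): LHS = e^3 ≈ 20.09, RHS = e + e^2 ≈ 10.11.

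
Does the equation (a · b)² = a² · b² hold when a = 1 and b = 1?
Holds

Substituting a = 1, b = 1:

LHS = (1 · 1)² = 1
RHS = 1² · 1² = 1

LHS = RHS, so the equation holds at this point.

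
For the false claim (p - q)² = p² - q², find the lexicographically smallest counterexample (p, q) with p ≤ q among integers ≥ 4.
(p, q) = (4, 5)

Substituting (4, 5) into the claim:
LHS = (4 - 5)² = 1
RHS = 4² - 5² = -9

Since LHS ≠ RHS, this pair disproves the claim, and no lexicographically smaller pair (p ≤ q, integers ≥ 4) does.

For instance (5, 11) is also a counterexample (LHS = 36, RHS = -96), but it's lexicographically larger.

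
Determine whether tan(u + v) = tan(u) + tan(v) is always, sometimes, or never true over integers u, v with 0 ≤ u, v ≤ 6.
It holds at (u, v) = (0, 1) (both sides equal tan(1) ≈ 1.557), but fails at (u, v) = (6, 1) (LHS = tan(7) ≈ 0.8714, RHS = tan(6) + tan(1) ≈ 1.266).

Answer: Sometimes true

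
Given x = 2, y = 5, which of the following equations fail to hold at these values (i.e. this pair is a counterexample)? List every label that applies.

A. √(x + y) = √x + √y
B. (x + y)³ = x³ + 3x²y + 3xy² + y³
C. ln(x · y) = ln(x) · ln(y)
Evaluating each claim at the given values:
A. LHS = √(7) ≈ 2.646, RHS = √(2) + √(5) ≈ 3.65 → fails here (LHS ≠ RHS)
B. LHS = 343, RHS = 343 → holds here (LHS = RHS)
C. LHS = ln(10) ≈ 2.303, RHS = ln(2)·ln(5) ≈ 1.116 → fails here (LHS ≠ RHS)

Answer: A, C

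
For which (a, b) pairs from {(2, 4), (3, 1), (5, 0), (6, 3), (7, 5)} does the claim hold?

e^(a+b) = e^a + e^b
None

Testing each pair:
(2, 4): LHS = e^6 ≈ 403.4, RHS = e^2 + e^4 ≈ 61.99 → fails
(3, 1): LHS = e^4 ≈ 54.6, RHS = e + e^3 ≈ 22.8 → fails
(5, 0): LHS = e^5 ≈ 148.4, RHS = 1 + e^5 ≈ 149.4 → fails
(6, 3): LHS = e^9 ≈ 8103, RHS = e^3 + e^6 ≈ 423.5 → fails
(7, 5): LHS = e^12 ≈ 162754.8, RHS = e^5 + e^7 ≈ 1245 → fails

No pair satisfies the claim.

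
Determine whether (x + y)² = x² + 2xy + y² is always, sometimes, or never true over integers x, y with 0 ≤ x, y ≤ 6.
Always true

The identity holds for every pair in the range. For instance at (x, y) = (3, 1): both sides equal 16.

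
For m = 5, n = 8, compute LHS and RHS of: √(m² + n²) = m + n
LHS = √(5² + 8²) = √(89) ≈ 9.434
RHS = 5 + 8 = 13

LHS ≠ RHS (they differ by about 3.566), so the equation does not hold here.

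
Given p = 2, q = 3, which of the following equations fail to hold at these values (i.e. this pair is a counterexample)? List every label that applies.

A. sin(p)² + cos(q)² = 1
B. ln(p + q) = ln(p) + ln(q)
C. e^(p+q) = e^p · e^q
A, B

Evaluating each claim at the given values:
A. LHS = sin(2)² + cos(3)² ≈ 1.807, RHS = 1 → fails here (LHS ≠ RHS)
B. LHS = ln(5) ≈ 1.609, RHS = ln(2) + ln(3) ≈ 1.792 → fails here (LHS ≠ RHS)
C. LHS = e^5 ≈ 148.4, RHS = e^5 ≈ 148.4 → holds here (LHS = RHS)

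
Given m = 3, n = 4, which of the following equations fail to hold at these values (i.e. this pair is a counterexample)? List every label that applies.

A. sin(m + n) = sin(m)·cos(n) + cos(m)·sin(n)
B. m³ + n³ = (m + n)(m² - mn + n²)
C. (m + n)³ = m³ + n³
Evaluating each claim at the given values:
A. LHS = sin(7) ≈ 0.657, RHS = sin(3)·cos(4) + sin(4)·cos(3) ≈ 0.657 → holds here (LHS = RHS)
B. LHS = 91, RHS = 91 → holds here (LHS = RHS)
C. LHS = 343, RHS = 91 → fails here (LHS ≠ RHS)

Answer: C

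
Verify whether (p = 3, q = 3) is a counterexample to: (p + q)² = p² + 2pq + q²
No

Substituting p = 3, q = 3:
LHS = (3 + 3)² = 36
RHS = 3² + 2·3·3 + 3² = 36

The sides agree, so this pair does not disprove the claim.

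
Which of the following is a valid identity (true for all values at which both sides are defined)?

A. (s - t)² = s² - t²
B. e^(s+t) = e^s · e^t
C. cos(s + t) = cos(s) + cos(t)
A: fails at (2, 7) — LHS = 25, RHS = -45.
B: holds — e.g. at (6, 7), both sides equal e^13 ≈ 442413.4.
C: fails at (4, 6) — LHS = cos(10) ≈ -0.8391, RHS = cos(4) + cos(6) ≈ 0.3065.

Answer: B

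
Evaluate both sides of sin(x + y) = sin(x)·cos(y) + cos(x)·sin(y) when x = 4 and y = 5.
LHS = sin(4 + 5) = sin(9) ≈ 0.4121
RHS = sin(4)·cos(5) + cos(4)·sin(5) = sin(4)·cos(5) + sin(5)·cos(4) ≈ 0.4121

LHS = RHS: the two sides agree.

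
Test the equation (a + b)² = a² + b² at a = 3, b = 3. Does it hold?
Substituting a = 3, b = 3:

LHS = (3 + 3)² = 36
RHS = 3² + 3² = 18

LHS ≠ RHS, so the equation does not hold at this point.

Answer: Fails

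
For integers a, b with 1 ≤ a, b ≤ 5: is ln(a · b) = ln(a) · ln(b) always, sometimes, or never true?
Sometimes true

It holds at (a, b) = (1, 1) (both sides equal 0), but fails at (a, b) = (3, 4) (LHS = ln(12) ≈ 2.485, RHS = ln(3)·ln(4) ≈ 1.523).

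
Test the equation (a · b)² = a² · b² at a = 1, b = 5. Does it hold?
Substituting a = 1, b = 5:

LHS = (1 · 5)² = 25
RHS = 1² · 5² = 25

LHS = RHS, so the equation holds at this point.

Answer: Holds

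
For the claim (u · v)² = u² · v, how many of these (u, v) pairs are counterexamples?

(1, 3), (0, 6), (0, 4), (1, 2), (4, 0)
2

Testing each pair:
(1, 3): LHS = 9, RHS = 3 → counterexample
(0, 6): LHS = 0, RHS = 0 → satisfies claim
(0, 4): LHS = 0, RHS = 0 → satisfies claim
(1, 2): LHS = 4, RHS = 2 → counterexample
(4, 0): LHS = 0, RHS = 0 → satisfies claim

That makes 2 counterexamples.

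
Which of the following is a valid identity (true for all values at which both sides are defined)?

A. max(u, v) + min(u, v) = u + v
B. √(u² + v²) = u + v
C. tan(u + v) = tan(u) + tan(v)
A

A: holds — e.g. at (3, 3), both sides equal 6.
B: fails at (3, 3) — LHS = 3·√(2) ≈ 4.243, RHS = 6.
C: fails at (2, 7) — LHS = tan(9) ≈ -0.4523, RHS = tan(2) + tan(7) ≈ -1.314.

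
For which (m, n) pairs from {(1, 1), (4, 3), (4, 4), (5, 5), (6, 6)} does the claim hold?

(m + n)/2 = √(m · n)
(1, 1), (4, 4), (5, 5), (6, 6)

Testing each pair:
(1, 1): LHS = 1, RHS = 1 → holds
(4, 3): LHS = 7/2, RHS = 2·√(3) ≈ 3.464 → fails
(4, 4): LHS = 4, RHS = 4 → holds
(5, 5): LHS = 5, RHS = 5 → holds
(6, 6): LHS = 6, RHS = 6 → holds

4 of 5 pairs satisfy the claim.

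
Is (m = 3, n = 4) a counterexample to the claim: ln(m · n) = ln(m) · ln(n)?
Substituting m = 3, n = 4:
LHS = ln(3 · 4) = ln(12) ≈ 2.485
RHS = ln(3) · ln(4) ≈ 1.523

Since LHS ≠ RHS, this pair disproves the claim.

Answer: Yes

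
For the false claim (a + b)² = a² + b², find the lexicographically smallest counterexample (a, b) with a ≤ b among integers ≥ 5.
Substituting (5, 5) into the claim:
LHS = (5 + 5)² = 100
RHS = 5² + 5² = 50

Since LHS ≠ RHS, this pair disproves the claim, and no lexicographically smaller pair (a ≤ b, integers ≥ 5) does.

For instance (8, 9) is also a counterexample (LHS = 289, RHS = 145), but it's lexicographically larger.

Answer: (a, b) = (5, 5)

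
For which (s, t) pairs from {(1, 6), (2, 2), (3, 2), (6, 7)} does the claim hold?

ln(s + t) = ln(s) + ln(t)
(2, 2)

Testing each pair:
(1, 6): LHS = ln(7) ≈ 1.946, RHS = ln(6) ≈ 1.792 → fails
(2, 2): LHS = ln(4) ≈ 1.386, RHS = 2·ln(2) ≈ 1.386 → holds
(3, 2): LHS = ln(5) ≈ 1.609, RHS = ln(2) + ln(3) ≈ 1.792 → fails
(6, 7): LHS = ln(13) ≈ 2.565, RHS = ln(6) + ln(7) ≈ 3.738 → fails

1 of 4 pairs satisfies the claim.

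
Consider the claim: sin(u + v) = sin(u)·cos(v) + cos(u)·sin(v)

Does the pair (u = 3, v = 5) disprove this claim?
Substituting u = 3, v = 5:
LHS = sin(3 + 5) = sin(8) ≈ 0.9894
RHS = sin(3)·cos(5) + cos(3)·sin(5) = sin(3)·cos(5) + sin(5)·cos(3) ≈ 0.9894

The sides agree, so this pair does not disprove the claim.

Answer: No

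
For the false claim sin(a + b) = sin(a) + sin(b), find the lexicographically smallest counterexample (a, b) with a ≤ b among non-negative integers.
(a, b) = (1, 1)

At (0, 4): both sides equal sin(4) ≈ -0.7568, so it holds there.
At (0, 5): both sides equal sin(5) ≈ -0.9589, so it holds there.

Substituting (1, 1) into the claim:
LHS = sin(1 + 1) = sin(2) ≈ 0.9093
RHS = sin(1) + sin(1) = 2·sin(1) ≈ 1.683

Since LHS ≠ RHS, this pair disproves the claim, and no lexicographically smaller pair (a ≤ b, non-negative integers) does.

For instance (1, 3) is also a counterexample (LHS = sin(4) ≈ -0.7568, RHS = sin(3) + sin(1) ≈ 0.9826), but it's lexicographically larger.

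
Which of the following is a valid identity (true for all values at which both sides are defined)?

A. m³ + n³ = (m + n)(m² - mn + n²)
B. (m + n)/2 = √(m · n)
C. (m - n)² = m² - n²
A: holds — e.g. at (2, 3), both sides equal 35.
B: fails at (2, 5) — LHS = 7/2, RHS = √(10) ≈ 3.162.
C: fails at (2, 7) — LHS = 25, RHS = -45.

Answer: A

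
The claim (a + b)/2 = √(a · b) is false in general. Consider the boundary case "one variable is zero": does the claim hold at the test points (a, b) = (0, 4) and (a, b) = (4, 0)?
At (0, 4): LHS = 2 ≠ RHS = 0
At (4, 0): LHS = 2 ≠ RHS = 0

Answer: No, fails at both test points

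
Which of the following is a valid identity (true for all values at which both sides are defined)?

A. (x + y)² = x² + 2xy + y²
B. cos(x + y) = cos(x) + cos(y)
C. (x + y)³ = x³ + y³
A: holds — e.g. at (3, 3), both sides equal 36.
B: fails at (3, 7) — LHS = cos(10) ≈ -0.8391, RHS = cos(3) + cos(7) ≈ -0.2361.
C: fails at (2, 4) — LHS = 216, RHS = 72.

Answer: A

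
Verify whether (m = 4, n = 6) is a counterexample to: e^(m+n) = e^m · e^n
Substituting m = 4, n = 6:
LHS = e^(4+6) = e^10 ≈ 22026.5
RHS = e^4 · e^6 = e^10 ≈ 22026.5

The sides agree, so this pair does not disprove the claim.

Answer: No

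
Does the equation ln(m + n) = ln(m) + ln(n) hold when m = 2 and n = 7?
Substituting m = 2, n = 7:

LHS = ln(2 + 7) = ln(9) ≈ 2.197
RHS = ln(2) + ln(7) ≈ 2.639

LHS ≠ RHS, so the equation does not hold at this point.

Answer: Fails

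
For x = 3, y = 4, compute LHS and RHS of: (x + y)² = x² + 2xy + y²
LHS = (3 + 4)² = 49
RHS = 3² + 2·3·4 + 4² = 49

LHS = RHS: the two sides agree.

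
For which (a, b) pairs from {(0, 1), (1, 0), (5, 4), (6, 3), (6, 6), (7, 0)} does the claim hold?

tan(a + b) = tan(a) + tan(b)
(0, 1), (1, 0), (7, 0)

Testing each pair:
(0, 1): LHS = tan(1) ≈ 1.557, RHS = tan(1) ≈ 1.557 → holds
(1, 0): LHS = tan(1) ≈ 1.557, RHS = tan(1) ≈ 1.557 → holds
(5, 4): LHS = tan(9) ≈ -0.4523, RHS = tan(5) + tan(4) ≈ -2.223 → fails
(6, 3): LHS = tan(9) ≈ -0.4523, RHS = tan(6) + tan(3) ≈ -0.4336 → fails
(6, 6): LHS = tan(12) ≈ -0.6359, RHS = 2·tan(6) ≈ -0.582 → fails
(7, 0): LHS = tan(7) ≈ 0.8714, RHS = tan(7) ≈ 0.8714 → holds

3 of 6 pairs satisfy the claim.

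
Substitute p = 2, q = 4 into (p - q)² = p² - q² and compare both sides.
LHS = (2 - 4)² = 4
RHS = 2² - 4² = -12

LHS ≠ RHS, so the equation does not hold here.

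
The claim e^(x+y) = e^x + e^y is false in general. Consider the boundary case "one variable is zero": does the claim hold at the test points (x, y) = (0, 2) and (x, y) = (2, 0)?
No, fails at both test points

At (0, 2): LHS = e^2 ≈ 7.389 ≠ RHS = 1 + e^2 ≈ 8.389
At (2, 0): LHS = e^2 ≈ 7.389 ≠ RHS = 1 + e^2 ≈ 8.389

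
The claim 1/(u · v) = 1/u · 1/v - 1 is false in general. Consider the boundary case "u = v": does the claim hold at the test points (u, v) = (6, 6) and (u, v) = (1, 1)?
No, fails at both test points

At (6, 6): LHS = 1/36 ≠ RHS = -35/36
At (1, 1): LHS = 1 ≠ RHS = 0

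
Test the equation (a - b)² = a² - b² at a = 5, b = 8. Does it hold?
Fails

Substituting a = 5, b = 8:

LHS = (5 - 8)² = 9
RHS = 5² - 8² = -39

LHS ≠ RHS, so the equation does not hold at this point.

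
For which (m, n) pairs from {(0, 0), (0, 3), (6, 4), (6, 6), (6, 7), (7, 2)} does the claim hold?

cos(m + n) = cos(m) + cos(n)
None

Testing each pair:
(0, 0): LHS = 1, RHS = 2 → fails
(0, 3): LHS = cos(3) ≈ -0.99, RHS = cos(3) + 1 ≈ 0.01001 → fails
(6, 4): LHS = cos(10) ≈ -0.8391, RHS = cos(4) + cos(6) ≈ 0.3065 → fails
(6, 6): LHS = cos(12) ≈ 0.8439, RHS = 2·cos(6) ≈ 1.92 → fails
(6, 7): LHS = cos(13) ≈ 0.9074, RHS = cos(7) + cos(6) ≈ 1.714 → fails
(7, 2): LHS = cos(9) ≈ -0.9111, RHS = cos(2) + cos(7) ≈ 0.3378 → fails

No pair satisfies the claim.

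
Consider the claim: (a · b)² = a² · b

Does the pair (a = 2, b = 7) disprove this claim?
Yes

Substituting a = 2, b = 7:
LHS = (2 · 7)² = 196
RHS = 2² · 7 = 28

Since LHS ≠ RHS, this pair disproves the claim.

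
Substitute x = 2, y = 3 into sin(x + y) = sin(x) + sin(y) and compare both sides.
LHS = sin(2 + 3) = sin(5) ≈ -0.9589
RHS = sin(2) + sin(3) ≈ 1.05

LHS ≠ RHS (they differ by about 2.009), so the equation does not hold here.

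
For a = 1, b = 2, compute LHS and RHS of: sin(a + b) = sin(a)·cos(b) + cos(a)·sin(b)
LHS = sin(1 + 2) = sin(3) ≈ 0.1411
RHS = sin(1)·cos(2) + cos(1)·sin(2) = sin(1)·cos(2) + sin(2)·cos(1) ≈ 0.1411

LHS = RHS: the two sides agree.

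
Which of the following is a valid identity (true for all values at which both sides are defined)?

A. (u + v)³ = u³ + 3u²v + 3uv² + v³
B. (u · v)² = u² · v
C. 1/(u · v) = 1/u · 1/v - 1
A

A: holds — e.g. at (4, 4), both sides equal 512.
B: fails at (2, 4) — LHS = 64, RHS = 16.
C: fails at (3, 7) — LHS = 1/21, RHS = -20/21.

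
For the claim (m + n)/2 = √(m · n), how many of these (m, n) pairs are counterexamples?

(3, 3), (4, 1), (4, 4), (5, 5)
1

Testing each pair:
(3, 3): LHS = 3, RHS = 3 → satisfies claim
(4, 1): LHS = 5/2, RHS = 2 → counterexample
(4, 4): LHS = 4, RHS = 4 → satisfies claim
(5, 5): LHS = 5, RHS = 5 → satisfies claim

That makes 1 counterexample.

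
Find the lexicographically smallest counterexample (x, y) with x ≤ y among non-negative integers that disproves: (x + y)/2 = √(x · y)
Substituting (0, 1) into the claim:
LHS = (0 + 1)/2 = 1/2
RHS = √(0 · 1) = 0

Since LHS ≠ RHS, this pair disproves the claim, and no lexicographically smaller pair (x ≤ y, non-negative integers) does.

For instance (3, 5) is also a counterexample (LHS = 4, RHS = √(15) ≈ 3.873), but it's lexicographically larger.

Answer: (x, y) = (0, 1)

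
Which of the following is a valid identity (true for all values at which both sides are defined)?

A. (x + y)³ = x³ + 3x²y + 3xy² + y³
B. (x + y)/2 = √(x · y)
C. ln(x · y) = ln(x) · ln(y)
A

A: holds — e.g. at (4, 4), both sides equal 512.
B: fails at (3, 7) — LHS = 5, RHS = √(21) ≈ 4.583.
C: fails at (5, 8) — LHS = ln(40) ≈ 3.689, RHS = ln(5)·ln(8) ≈ 3.347.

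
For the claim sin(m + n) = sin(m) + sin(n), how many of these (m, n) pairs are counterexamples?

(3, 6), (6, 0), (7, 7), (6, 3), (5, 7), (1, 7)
5

Testing each pair:
(3, 6): LHS = sin(9) ≈ 0.4121, RHS = sin(6) + sin(3) ≈ -0.1383 → counterexample
(6, 0): LHS = sin(6) ≈ -0.2794, RHS = sin(6) ≈ -0.2794 → satisfies claim
(7, 7): LHS = sin(14) ≈ 0.9906, RHS = 2·sin(7) ≈ 1.314 → counterexample
(6, 3): LHS = sin(9) ≈ 0.4121, RHS = sin(6) + sin(3) ≈ -0.1383 → counterexample
(5, 7): LHS = sin(12) ≈ -0.5366, RHS = sin(5) + sin(7) ≈ -0.3019 → counterexample
(1, 7): LHS = sin(8) ≈ 0.9894, RHS = sin(7) + sin(1) ≈ 1.498 → counterexample

That makes 5 counterexamples.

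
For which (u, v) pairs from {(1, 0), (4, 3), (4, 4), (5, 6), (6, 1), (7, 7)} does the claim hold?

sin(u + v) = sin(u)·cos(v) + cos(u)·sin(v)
Testing each pair:
(1, 0): LHS = sin(1) ≈ 0.8415, RHS = sin(1) ≈ 0.8415 → holds
(4, 3): LHS = sin(7) ≈ 0.657, RHS = sin(3)·cos(4) + sin(4)·cos(3) ≈ 0.657 → holds
(4, 4): LHS = sin(8) ≈ 0.9894, RHS = 2·sin(4)·cos(4) ≈ 0.9894 → holds
(5, 6): LHS = sin(11) ≈ -1, RHS = sin(5)·cos(6) + sin(6)·cos(5) ≈ -1 → holds
(6, 1): LHS = sin(7) ≈ 0.657, RHS = sin(6)·cos(1) + sin(1)·cos(6) ≈ 0.657 → holds
(7, 7): LHS = sin(14) ≈ 0.9906, RHS = 2·sin(7)·cos(7) ≈ 0.9906 → holds

Every pair satisfies the claim.

Answer: All pairs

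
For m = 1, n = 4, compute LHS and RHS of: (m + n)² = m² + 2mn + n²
LHS = (1 + 4)² = 25
RHS = 1² + 2·1·4 + 4² = 25

LHS = RHS: the two sides agree.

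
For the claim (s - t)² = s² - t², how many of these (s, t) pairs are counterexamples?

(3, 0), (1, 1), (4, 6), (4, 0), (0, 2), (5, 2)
Testing each pair:
(3, 0): LHS = 9, RHS = 9 → satisfies claim
(1, 1): LHS = 0, RHS = 0 → satisfies claim
(4, 6): LHS = 4, RHS = -20 → counterexample
(4, 0): LHS = 16, RHS = 16 → satisfies claim
(0, 2): LHS = 4, RHS = -4 → counterexample
(5, 2): LHS = 9, RHS = 21 → counterexample

That makes 3 counterexamples.

Answer: 3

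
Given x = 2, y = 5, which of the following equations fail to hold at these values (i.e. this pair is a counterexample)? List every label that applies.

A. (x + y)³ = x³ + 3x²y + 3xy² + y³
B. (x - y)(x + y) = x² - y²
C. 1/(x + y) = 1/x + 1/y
C

Evaluating each claim at the given values:
A. LHS = 343, RHS = 343 → holds here (LHS = RHS)
B. LHS = -21, RHS = -21 → holds here (LHS = RHS)
C. LHS = 1/7, RHS = 7/10 → fails here (LHS ≠ RHS)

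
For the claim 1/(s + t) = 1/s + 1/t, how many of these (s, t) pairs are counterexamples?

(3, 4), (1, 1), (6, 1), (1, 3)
Testing each pair:
(3, 4): LHS = 1/7, RHS = 7/12 → counterexample
(1, 1): LHS = 1/2, RHS = 2 → counterexample
(6, 1): LHS = 1/7, RHS = 7/6 → counterexample
(1, 3): LHS = 1/4, RHS = 4/3 → counterexample

That makes 4 counterexamples.

Answer: 4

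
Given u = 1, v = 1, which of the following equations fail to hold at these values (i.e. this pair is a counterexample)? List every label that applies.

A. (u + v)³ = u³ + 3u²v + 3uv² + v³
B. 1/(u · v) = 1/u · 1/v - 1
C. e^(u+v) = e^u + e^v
B, C

Evaluating each claim at the given values:
A. LHS = 8, RHS = 8 → holds here (LHS = RHS)
B. LHS = 1, RHS = 0 → fails here (LHS ≠ RHS)
C. LHS = e^2 ≈ 7.389, RHS = 2·e ≈ 5.437 → fails here (LHS ≠ RHS)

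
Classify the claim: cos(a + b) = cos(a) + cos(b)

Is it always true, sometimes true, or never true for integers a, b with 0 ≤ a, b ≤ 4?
The claim fails for every pair in the range. For instance at (a, b) = (1, 3): LHS = cos(4) ≈ -0.6536, RHS = cos(3) + cos(1) ≈ -0.4497.

Answer: Never true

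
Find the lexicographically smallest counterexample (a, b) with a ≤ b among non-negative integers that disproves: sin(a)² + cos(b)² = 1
(a, b) = (0, 1)

At (0, 0): both sides equal 1, so it holds there.

Substituting (0, 1) into the claim:
LHS = sin(0)² + cos(1)² = cos(1)² ≈ 0.2919
RHS = 1

Since LHS ≠ RHS, this pair disproves the claim, and no lexicographically smaller pair (a ≤ b, non-negative integers) does.

For instance (3, 7) is also a counterexample (LHS = sin(3)² + cos(7)² ≈ 0.5883, RHS = 1), but it's lexicographically larger.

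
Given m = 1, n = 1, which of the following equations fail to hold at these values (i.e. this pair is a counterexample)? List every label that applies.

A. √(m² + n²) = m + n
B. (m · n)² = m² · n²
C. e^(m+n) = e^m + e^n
Evaluating each claim at the given values:
A. LHS = √(2) ≈ 1.414, RHS = 2 → fails here (LHS ≠ RHS)
B. LHS = 1, RHS = 1 → holds here (LHS = RHS)
C. LHS = e^2 ≈ 7.389, RHS = 2·e ≈ 5.437 → fails here (LHS ≠ RHS)

Answer: A, C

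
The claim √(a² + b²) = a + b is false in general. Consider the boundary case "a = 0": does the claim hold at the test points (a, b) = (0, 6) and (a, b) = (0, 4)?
At (0, 6): LHS = 6, RHS = 6 → equal
At (0, 4): LHS = 4, RHS = 4 → equal

So the claim does hold at both of these boundary points, even though it is not an identity.

Answer: Yes, holds at both test points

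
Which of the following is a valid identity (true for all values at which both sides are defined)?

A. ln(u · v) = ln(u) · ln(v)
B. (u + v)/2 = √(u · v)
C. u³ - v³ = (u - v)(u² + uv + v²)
C

A: fails at (4, 6) — LHS = ln(24) ≈ 3.178, RHS = ln(4)·ln(6) ≈ 2.484.
B: fails at (3, 4) — LHS = 7/2, RHS = 2·√(3) ≈ 3.464.
C: holds — e.g. at (4, 6), both sides equal -152.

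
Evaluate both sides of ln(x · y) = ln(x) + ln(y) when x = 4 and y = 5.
LHS = ln(4 · 5) = ln(20) ≈ 2.996
RHS = ln(4) + ln(5) ≈ 2.996

LHS = RHS: the two sides agree.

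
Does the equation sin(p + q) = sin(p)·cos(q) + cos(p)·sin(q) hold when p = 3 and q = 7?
Holds

Substituting p = 3, q = 7:

LHS = sin(3 + 7) = sin(10) ≈ -0.544
RHS = sin(3)·cos(7) + cos(3)·sin(7) = sin(7)·cos(3) + sin(3)·cos(7) ≈ -0.544

LHS = RHS, so the equation holds at this point.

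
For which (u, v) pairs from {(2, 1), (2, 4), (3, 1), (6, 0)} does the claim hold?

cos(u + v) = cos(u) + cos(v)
Testing each pair:
(2, 1): LHS = cos(3) ≈ -0.99, RHS = cos(2) + cos(1) ≈ 0.1242 → fails
(2, 4): LHS = cos(6) ≈ 0.9602, RHS = cos(4) + cos(2) ≈ -1.07 → fails
(3, 1): LHS = cos(4) ≈ -0.6536, RHS = cos(3) + cos(1) ≈ -0.4497 → fails
(6, 0): LHS = cos(6) ≈ 0.9602, RHS = cos(6) + 1 ≈ 1.96 → fails

No pair satisfies the claim.

Answer: None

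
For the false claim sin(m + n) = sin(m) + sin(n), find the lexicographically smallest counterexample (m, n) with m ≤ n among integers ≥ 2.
(m, n) = (2, 2)

Substituting (2, 2) into the claim:
LHS = sin(2 + 2) = sin(4) ≈ -0.7568
RHS = sin(2) + sin(2) = 2·sin(2) ≈ 1.819

Since LHS ≠ RHS, this pair disproves the claim, and no lexicographically smaller pair (m ≤ n, integers ≥ 2) does.

For instance (5, 7) is also a counterexample (LHS = sin(12) ≈ -0.5366, RHS = sin(5) + sin(7) ≈ -0.3019), but it's lexicographically larger.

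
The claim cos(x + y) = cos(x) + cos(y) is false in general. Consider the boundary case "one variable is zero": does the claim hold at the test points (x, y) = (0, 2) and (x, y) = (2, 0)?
At (0, 2): LHS = cos(2) ≈ -0.4161 ≠ RHS = cos(2) + 1 ≈ 0.5839
At (2, 0): LHS = cos(2) ≈ -0.4161 ≠ RHS = cos(2) + 1 ≈ 0.5839

Answer: No, fails at both test points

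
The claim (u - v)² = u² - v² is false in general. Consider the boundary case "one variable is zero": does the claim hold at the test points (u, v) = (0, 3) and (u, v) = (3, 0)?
At (0, 3): LHS = 9 ≠ RHS = -9
At (3, 0): LHS = 9, RHS = 9 → equal

Answer: Only at (3, 0)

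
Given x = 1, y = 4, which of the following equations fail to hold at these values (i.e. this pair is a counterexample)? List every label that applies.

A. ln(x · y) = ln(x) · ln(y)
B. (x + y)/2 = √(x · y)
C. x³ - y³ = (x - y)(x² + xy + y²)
Evaluating each claim at the given values:
A. LHS = ln(4) ≈ 1.386, RHS = 0 → fails here (LHS ≠ RHS)
B. LHS = 5/2, RHS = 2 → fails here (LHS ≠ RHS)
C. LHS = -63, RHS = -63 → holds here (LHS = RHS)

Answer: A, B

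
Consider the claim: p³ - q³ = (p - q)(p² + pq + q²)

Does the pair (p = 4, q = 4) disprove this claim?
No

Substituting p = 4, q = 4:
LHS = 4³ - 4³ = 0
RHS = (4 - 4)(4² + 4·4 + 4²) = 0

The sides agree, so this pair does not disprove the claim.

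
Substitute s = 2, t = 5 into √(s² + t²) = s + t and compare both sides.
LHS = √(2² + 5²) = √(29) ≈ 5.385
RHS = 2 + 5 = 7

LHS ≠ RHS (they differ by about 1.615), so the equation does not hold here.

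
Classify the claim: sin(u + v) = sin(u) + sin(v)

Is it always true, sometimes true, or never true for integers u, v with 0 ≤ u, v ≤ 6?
It holds at (u, v) = (0, 3) (both sides equal sin(3) ≈ 0.1411), but fails at (u, v) = (2, 2) (LHS = sin(4) ≈ -0.7568, RHS = 2·sin(2) ≈ 1.819).

Answer: Sometimes true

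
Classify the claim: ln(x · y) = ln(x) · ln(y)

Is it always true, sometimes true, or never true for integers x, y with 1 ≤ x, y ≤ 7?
Sometimes true

It holds at (x, y) = (1, 1) (both sides equal 0), but fails at (x, y) = (4, 2) (LHS = ln(8) ≈ 2.079, RHS = ln(2)·ln(4) ≈ 0.9609).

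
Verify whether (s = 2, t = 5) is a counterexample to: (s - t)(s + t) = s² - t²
Substituting s = 2, t = 5:
LHS = (2 - 5)(2 + 5) = -21
RHS = 2² - 5² = -21

The sides agree, so this pair does not disprove the claim.

Answer: No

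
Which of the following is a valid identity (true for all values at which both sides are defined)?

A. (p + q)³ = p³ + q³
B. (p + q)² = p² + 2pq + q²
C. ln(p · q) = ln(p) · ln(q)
A: fails at (4, 6) — LHS = 1000, RHS = 280.
B: holds — e.g. at (0, 1), both sides equal 1.
C: fails at (3, 7) — LHS = ln(21) ≈ 3.045, RHS = ln(3)·ln(7) ≈ 2.138.

Answer: B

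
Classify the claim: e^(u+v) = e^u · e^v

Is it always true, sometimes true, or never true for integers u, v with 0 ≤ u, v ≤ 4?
Always true

The identity holds for every pair in the range. For instance at (u, v) = (1, 0): both sides equal e ≈ 2.718.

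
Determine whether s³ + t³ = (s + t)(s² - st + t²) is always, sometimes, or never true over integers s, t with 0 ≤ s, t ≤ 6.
The identity holds for every pair in the range. For instance at (s, t) = (6, 2): both sides equal 224.

Answer: Always true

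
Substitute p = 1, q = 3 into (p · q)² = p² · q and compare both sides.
LHS = (1 · 3)² = 9
RHS = 1² · 3 = 3

LHS ≠ RHS, so the equation does not hold here.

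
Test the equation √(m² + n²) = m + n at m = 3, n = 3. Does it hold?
Substituting m = 3, n = 3:

LHS = √(3² + 3²) = 3·√(2) ≈ 4.243
RHS = 3 + 3 = 6

LHS ≠ RHS, so the equation does not hold at this point.

Answer: Fails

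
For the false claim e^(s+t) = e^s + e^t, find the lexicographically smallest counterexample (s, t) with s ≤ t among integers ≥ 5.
(s, t) = (5, 5)

Substituting (5, 5) into the claim:
LHS = e^(5+5) = e^10 ≈ 22026.5
RHS = e^5 + e^5 = 2·e^5 ≈ 296.8

Since LHS ≠ RHS, this pair disproves the claim, and no lexicographically smaller pair (s ≤ t, integers ≥ 5) does.

For instance (5, 8) is also a counterexample (LHS = e^13 ≈ 442413.4, RHS = e^5 + e^8 ≈ 3129), but it's lexicographically larger.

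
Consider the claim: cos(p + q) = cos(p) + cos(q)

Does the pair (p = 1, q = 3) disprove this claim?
Substituting p = 1, q = 3:
LHS = cos(1 + 3) = cos(4) ≈ -0.6536
RHS = cos(1) + cos(3) ≈ -0.4497

Since LHS ≠ RHS, this pair disproves the claim.

Answer: Yes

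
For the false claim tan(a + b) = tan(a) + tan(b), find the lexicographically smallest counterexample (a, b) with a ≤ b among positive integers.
Substituting (1, 1) into the claim:
LHS = tan(1 + 1) = tan(2) ≈ -2.185
RHS = tan(1) + tan(1) = 2·tan(1) ≈ 3.115

Since LHS ≠ RHS, this pair disproves the claim, and no lexicographically smaller pair (a ≤ b, positive integers) does.

For instance (1, 7) is also a counterexample (LHS = tan(8) ≈ -6.8, RHS = tan(7) + tan(1) ≈ 2.429), but it's lexicographically larger.

Answer: (a, b) = (1, 1)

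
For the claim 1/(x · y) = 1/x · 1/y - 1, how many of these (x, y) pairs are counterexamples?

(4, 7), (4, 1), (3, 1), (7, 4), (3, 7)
Testing each pair:
(4, 7): LHS = 1/28, RHS = -27/28 → counterexample
(4, 1): LHS = 1/4, RHS = -3/4 → counterexample
(3, 1): LHS = 1/3, RHS = -2/3 → counterexample
(7, 4): LHS = 1/28, RHS = -27/28 → counterexample
(3, 7): LHS = 1/21, RHS = -20/21 → counterexample

That makes 5 counterexamples.

Answer: 5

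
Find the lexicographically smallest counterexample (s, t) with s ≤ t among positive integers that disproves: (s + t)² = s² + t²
(s, t) = (1, 1)

Substituting (1, 1) into the claim:
LHS = (1 + 1)² = 4
RHS = 1² + 1² = 2

Since LHS ≠ RHS, this pair disproves the claim, and no lexicographically smaller pair (s ≤ t, positive integers) does.

For instance (3, 5) is also a counterexample (LHS = 64, RHS = 34), but it's lexicographically larger.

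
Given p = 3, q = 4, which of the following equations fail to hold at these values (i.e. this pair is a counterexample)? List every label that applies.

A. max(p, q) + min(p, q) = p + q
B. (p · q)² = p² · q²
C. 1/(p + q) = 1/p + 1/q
C

Evaluating each claim at the given values:
A. LHS = 7, RHS = 7 → holds here (LHS = RHS)
B. LHS = 144, RHS = 144 → holds here (LHS = RHS)
C. LHS = 1/7, RHS = 7/12 → fails here (LHS ≠ RHS)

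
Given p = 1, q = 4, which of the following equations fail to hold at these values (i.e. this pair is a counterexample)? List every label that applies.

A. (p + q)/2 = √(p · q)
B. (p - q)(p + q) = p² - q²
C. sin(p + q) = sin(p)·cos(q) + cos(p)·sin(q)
A

Evaluating each claim at the given values:
A. LHS = 5/2, RHS = 2 → fails here (LHS ≠ RHS)
B. LHS = -15, RHS = -15 → holds here (LHS = RHS)
C. LHS = sin(5) ≈ -0.9589, RHS = sin(1)·cos(4) + sin(4)·cos(1) ≈ -0.9589 → holds here (LHS = RHS)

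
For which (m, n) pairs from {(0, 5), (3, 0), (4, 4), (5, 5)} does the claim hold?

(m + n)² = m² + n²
Testing each pair:
(0, 5): LHS = 25, RHS = 25 → holds
(3, 0): LHS = 9, RHS = 9 → holds
(4, 4): LHS = 64, RHS = 32 → fails
(5, 5): LHS = 100, RHS = 50 → fails

2 of 4 pairs satisfy the claim.

Answer: (0, 5), (3, 0)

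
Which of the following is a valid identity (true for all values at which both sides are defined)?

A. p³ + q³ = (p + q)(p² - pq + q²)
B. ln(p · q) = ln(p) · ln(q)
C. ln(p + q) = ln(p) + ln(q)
A

A: holds — e.g. at (3, 5), both sides equal 152.
B: fails at (2, 3) — LHS = ln(6) ≈ 1.792, RHS = ln(2)·ln(3) ≈ 0.7615.
C: fails at (1, 1) — LHS = ln(2) ≈ 0.6931, RHS = 0.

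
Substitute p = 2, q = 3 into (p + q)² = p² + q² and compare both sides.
LHS = (2 + 3)² = 25
RHS = 2² + 3² = 13

LHS ≠ RHS, so the equation does not hold here.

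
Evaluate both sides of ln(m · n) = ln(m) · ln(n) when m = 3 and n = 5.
LHS = ln(3 · 5) = ln(15) ≈ 2.708
RHS = ln(3) · ln(5) ≈ 1.768

LHS ≠ RHS (they differ by about 0.9399), so the equation does not hold here.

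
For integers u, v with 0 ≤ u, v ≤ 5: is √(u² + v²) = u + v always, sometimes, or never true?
Sometimes true

It holds at (u, v) = (5, 0) (both sides equal 5), but fails at (u, v) = (4, 2) (LHS = 2·√(5) ≈ 4.472, RHS = 6).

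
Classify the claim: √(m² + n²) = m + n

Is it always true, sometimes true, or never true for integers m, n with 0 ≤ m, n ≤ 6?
It holds at (m, n) = (4, 0) (both sides equal 4), but fails at (m, n) = (4, 6) (LHS = 2·√(13) ≈ 7.211, RHS = 10).

Answer: Sometimes true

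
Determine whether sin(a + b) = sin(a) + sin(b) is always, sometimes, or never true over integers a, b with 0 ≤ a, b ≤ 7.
It holds at (a, b) = (0, 6) (both sides equal sin(6) ≈ -0.2794), but fails at (a, b) = (7, 1) (LHS = sin(8) ≈ 0.9894, RHS = sin(7) + sin(1) ≈ 1.498).

Answer: Sometimes true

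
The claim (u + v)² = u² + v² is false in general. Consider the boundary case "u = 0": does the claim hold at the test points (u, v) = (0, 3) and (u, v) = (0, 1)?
Yes, holds at both test points

At (0, 3): LHS = 9, RHS = 9 → equal
At (0, 1): LHS = 1, RHS = 1 → equal

So the claim does hold at both of these boundary points, even though it is not an identity.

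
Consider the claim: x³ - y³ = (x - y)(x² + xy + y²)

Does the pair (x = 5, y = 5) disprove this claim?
Substituting x = 5, y = 5:
LHS = 5³ - 5³ = 0
RHS = (5 - 5)(5² + 5·5 + 5²) = 0

The sides agree, so this pair does not disprove the claim.

Answer: No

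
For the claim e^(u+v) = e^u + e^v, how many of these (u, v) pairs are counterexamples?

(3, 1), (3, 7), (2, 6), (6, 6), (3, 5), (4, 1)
6

Testing each pair:
(3, 1): LHS = e^4 ≈ 54.6, RHS = e + e^3 ≈ 22.8 → counterexample
(3, 7): LHS = e^10 ≈ 22026.5, RHS = e^3 + e^7 ≈ 1117 → counterexample
(2, 6): LHS = e^8 ≈ 2981, RHS = e^2 + e^6 ≈ 410.8 → counterexample
(6, 6): LHS = e^12 ≈ 162754.8, RHS = 2·e^6 ≈ 806.9 → counterexample
(3, 5): LHS = e^8 ≈ 2981, RHS = e^3 + e^5 ≈ 168.5 → counterexample
(4, 1): LHS = e^5 ≈ 148.4, RHS = e + e^4 ≈ 57.32 → counterexample

That makes 6 counterexamples.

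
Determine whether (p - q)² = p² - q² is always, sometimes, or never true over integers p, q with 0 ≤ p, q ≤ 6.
It holds at (p, q) = (6, 6) (both sides equal 0), but fails at (p, q) = (1, 6) (LHS = 25, RHS = -35).

Answer: Sometimes true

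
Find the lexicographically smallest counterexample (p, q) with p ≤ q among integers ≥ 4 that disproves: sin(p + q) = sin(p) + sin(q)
(p, q) = (4, 4)

Substituting (4, 4) into the claim:
LHS = sin(4 + 4) = sin(8) ≈ 0.9894
RHS = sin(4) + sin(4) = 2·sin(4) ≈ -1.514

Since LHS ≠ RHS, this pair disproves the claim, and no lexicographically smaller pair (p ≤ q, integers ≥ 4) does.

For instance (7, 11) is also a counterexample (LHS = sin(18) ≈ -0.751, RHS = sin(11) + sin(7) ≈ -0.343), but it's lexicographically larger.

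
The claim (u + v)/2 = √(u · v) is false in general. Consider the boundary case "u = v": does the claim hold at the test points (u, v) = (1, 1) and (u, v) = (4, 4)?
At (1, 1): LHS = 1, RHS = 1 → equal
At (4, 4): LHS = 4, RHS = 4 → equal

So the claim does hold at both of these boundary points, even though it is not an identity.

Answer: Yes, holds at both test points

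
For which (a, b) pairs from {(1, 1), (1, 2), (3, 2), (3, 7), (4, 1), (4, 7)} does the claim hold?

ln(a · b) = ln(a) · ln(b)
(1, 1)

Testing each pair:
(1, 1): LHS = 0, RHS = 0 → holds
(1, 2): LHS = ln(2) ≈ 0.6931, RHS = 0 → fails
(3, 2): LHS = ln(6) ≈ 1.792, RHS = ln(2)·ln(3) ≈ 0.7615 → fails
(3, 7): LHS = ln(21) ≈ 3.045, RHS = ln(3)·ln(7) ≈ 2.138 → fails
(4, 1): LHS = ln(4) ≈ 1.386, RHS = 0 → fails
(4, 7): LHS = ln(28) ≈ 3.332, RHS = ln(4)·ln(7) ≈ 2.698 → fails

1 of 6 pairs satisfies the claim.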